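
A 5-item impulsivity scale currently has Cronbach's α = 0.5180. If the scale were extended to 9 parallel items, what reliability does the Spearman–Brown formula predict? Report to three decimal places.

predicted reliability = 0.659

Length factor m = 9/5 = 1.8000
α' = m·α / (1 + (m−1)·α)
   = 9/5 × 0.5180 / (1 + (9/5 − 1) × 0.5180)
   = 0.9324 / 1.4144 = 0.659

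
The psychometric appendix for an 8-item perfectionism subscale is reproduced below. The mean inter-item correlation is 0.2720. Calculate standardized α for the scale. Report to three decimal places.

standardized α = 0.749

Standardized α = k·r̄ / (1 + (k−1)·r̄) = 8 × 0.2720 / (1 + 7 × 0.2720)
  = 2.1760 / 2.9040 = 0.749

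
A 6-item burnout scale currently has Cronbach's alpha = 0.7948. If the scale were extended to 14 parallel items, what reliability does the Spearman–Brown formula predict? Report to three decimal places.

predicted reliability = 0.900

Length factor m = 14/6 = 2.3333
α' = m·α / (1 + (m−1)·α)
   = 14/6 × 0.7948 / (1 + (14/6 − 1) × 0.7948)
   = 1.8545 / 2.0597 = 0.900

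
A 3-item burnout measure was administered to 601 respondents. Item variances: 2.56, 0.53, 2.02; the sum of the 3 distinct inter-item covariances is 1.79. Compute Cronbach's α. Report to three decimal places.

ΣVar(i) = 2.56 + 0.53 + 2.02 = 5.11
Sum of distinct covariances = 1.79
Var(T) = ΣVar(i) + 2·Σcov = 5.11 + 2 × 1.79 = 8.69
α = (3/2)·(1 − 5.11/8.69) = 0.618

α = 0.618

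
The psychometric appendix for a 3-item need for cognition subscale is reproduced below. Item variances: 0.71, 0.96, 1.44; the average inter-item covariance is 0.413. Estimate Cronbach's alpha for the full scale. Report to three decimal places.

α = 0.665

sum of item variances = 0.71 + 0.96 + 1.44 = 3.11
Sum of the 3 distinct covariances = 3 × 0.413 = 1.239
Var(T) = sum of item variances + 2·Σcov = 3.11 + 2 × 1.239 = 5.588
α = (3/2)·(1 − 3.11/5.588) = 0.665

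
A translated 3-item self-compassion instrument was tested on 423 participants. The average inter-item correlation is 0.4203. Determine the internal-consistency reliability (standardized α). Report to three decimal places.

standardized α = 0.685

Standardized α = k·r̄ / (1 + (k−1)·r̄) = 3 × 0.4203 / (1 + 2 × 0.4203)
  = 1.2609 / 1.8406 = 0.685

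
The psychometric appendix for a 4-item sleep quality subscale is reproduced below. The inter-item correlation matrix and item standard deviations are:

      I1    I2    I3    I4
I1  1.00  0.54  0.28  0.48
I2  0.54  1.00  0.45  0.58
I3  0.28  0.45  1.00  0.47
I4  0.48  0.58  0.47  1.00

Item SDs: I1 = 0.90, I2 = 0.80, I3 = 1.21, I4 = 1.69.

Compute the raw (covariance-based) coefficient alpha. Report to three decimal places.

Σσ²ᵢ = 0.90² + 0.80² + 1.21² + 1.69² = 5.7702
Covariances σ_ij = r_ij · s_i · s_j:
  σ(I1,I2) = 0.54 × 0.90 × 0.80 = 0.3888
  σ(I1,I3) = 0.28 × 0.90 × 1.21 = 0.3049
  σ(I1,I4) = 0.48 × 0.90 × 1.69 = 0.7301
  σ(I2,I3) = 0.45 × 0.80 × 1.21 = 0.4356
  σ(I2,I4) = 0.58 × 0.80 × 1.69 = 0.7842
  σ(I3,I4) = 0.47 × 1.21 × 1.69 = 0.9611
σ²_T = Σσ²ᵢ + 2·Σσ_ij = 5.7702 + 2 × 3.6047 = 12.9796
α = (4/3)·(1 − 5.7702/12.9796) = 0.741

coefficient alpha = 0.741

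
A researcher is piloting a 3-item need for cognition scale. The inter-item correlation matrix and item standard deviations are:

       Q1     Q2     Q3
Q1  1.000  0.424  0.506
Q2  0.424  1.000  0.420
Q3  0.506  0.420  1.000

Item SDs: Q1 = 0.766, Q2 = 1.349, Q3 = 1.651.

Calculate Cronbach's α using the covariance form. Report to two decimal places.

Σσ²ᵢ = 0.766² + 1.349² + 1.651² = 5.1324
Covariances σ_ij = r_ij · s_i · s_j:
  σ(Q1,Q2) = 0.424 × 0.766 × 1.349 = 0.4381
  σ(Q1,Q3) = 0.506 × 0.766 × 1.651 = 0.6399
  σ(Q2,Q3) = 0.420 × 1.349 × 1.651 = 0.9354
σ²_T = Σσ²ᵢ + 2·Σσ_ij = 5.1324 + 2 × 2.0134 = 9.1592
α = (3/2)·(1 − 5.1324/9.1592) = 0.66

α = 0.66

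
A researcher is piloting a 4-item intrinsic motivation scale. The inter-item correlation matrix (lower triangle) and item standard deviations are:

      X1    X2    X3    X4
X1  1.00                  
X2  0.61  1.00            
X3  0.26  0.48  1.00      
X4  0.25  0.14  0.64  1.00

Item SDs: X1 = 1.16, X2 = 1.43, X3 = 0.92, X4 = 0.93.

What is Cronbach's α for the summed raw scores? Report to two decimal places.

Cronbach's α = 0.71

Σσ²ᵢ = 1.16² + 1.43² + 0.92² + 0.93² = 5.1018
Covariances σ_ij = r_ij · s_i · s_j:
  σ(X1,X2) = 0.61 × 1.16 × 1.43 = 1.0119
  σ(X1,X3) = 0.26 × 1.16 × 0.92 = 0.2775
  σ(X1,X4) = 0.25 × 1.16 × 0.93 = 0.2697
  σ(X2,X3) = 0.48 × 1.43 × 0.92 = 0.6315
  σ(X2,X4) = 0.14 × 1.43 × 0.93 = 0.1862
  σ(X3,X4) = 0.64 × 0.92 × 0.93 = 0.5476
σ²_T = Σσ²ᵢ + 2·Σσ_ij = 5.1018 + 2 × 2.9244 = 10.9506
α = (4/3)·(1 − 5.1018/10.9506) = 0.71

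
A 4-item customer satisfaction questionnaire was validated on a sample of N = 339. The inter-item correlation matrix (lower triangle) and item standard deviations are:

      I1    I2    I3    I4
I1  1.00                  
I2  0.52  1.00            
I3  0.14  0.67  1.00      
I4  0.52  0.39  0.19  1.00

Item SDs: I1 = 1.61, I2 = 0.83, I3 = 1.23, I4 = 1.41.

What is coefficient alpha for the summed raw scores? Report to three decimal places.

coefficient alpha = 0.689

Σσ²ᵢ = 1.61² + 0.83² + 1.23² + 1.41² = 6.7820
Covariances σ_ij = r_ij · s_i · s_j:
  σ(I1,I2) = 0.52 × 1.61 × 0.83 = 0.6949
  σ(I1,I3) = 0.14 × 1.61 × 1.23 = 0.2772
  σ(I1,I4) = 0.52 × 1.61 × 1.41 = 1.1805
  σ(I2,I3) = 0.67 × 0.83 × 1.23 = 0.6840
  σ(I2,I4) = 0.39 × 0.83 × 1.41 = 0.4564
  σ(I3,I4) = 0.19 × 1.23 × 1.41 = 0.3295
σ²_T = Σσ²ᵢ + 2·Σσ_ij = 6.7820 + 2 × 3.6225 = 14.0270
α = (4/3)·(1 − 6.7820/14.0270) = 0.689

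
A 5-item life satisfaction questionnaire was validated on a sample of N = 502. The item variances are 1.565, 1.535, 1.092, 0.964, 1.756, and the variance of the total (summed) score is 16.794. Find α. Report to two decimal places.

α = 0.74

sum of item variances = 1.565 + 1.535 + 1.092 + 0.964 + 1.756 = 6.912
α = (k/(k−1))·(1 − sum of item variances/Var(T)) = (5/4)·(1 − 6.912/16.794) = 0.74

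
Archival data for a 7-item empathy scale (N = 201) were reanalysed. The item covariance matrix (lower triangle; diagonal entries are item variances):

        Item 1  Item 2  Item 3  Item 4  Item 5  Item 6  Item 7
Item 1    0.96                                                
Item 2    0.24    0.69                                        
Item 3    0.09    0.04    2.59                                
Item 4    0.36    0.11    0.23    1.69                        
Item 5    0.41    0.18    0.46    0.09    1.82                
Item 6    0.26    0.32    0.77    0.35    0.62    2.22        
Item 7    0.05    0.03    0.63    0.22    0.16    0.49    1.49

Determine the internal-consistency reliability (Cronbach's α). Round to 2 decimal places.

α = 0.60

sum of item variances = 0.96 + 0.69 + 2.59 + 1.69 + 1.82 + 2.22 + 1.49 = 11.46
Sum of the distinct covariances = 6.11
total variance = 11.46 + 2 × 6.11 = 23.68
α = (k/(k−1))·(1 − sum of item variances/total variance) = (7/6)·(1 − 11.46/23.68) = 0.60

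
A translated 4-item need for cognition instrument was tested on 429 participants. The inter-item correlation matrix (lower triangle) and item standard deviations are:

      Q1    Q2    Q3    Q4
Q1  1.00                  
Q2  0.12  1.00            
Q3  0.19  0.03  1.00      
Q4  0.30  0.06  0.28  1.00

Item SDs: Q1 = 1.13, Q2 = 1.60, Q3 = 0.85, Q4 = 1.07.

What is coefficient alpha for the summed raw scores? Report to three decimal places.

Σσ²ᵢ = 1.13² + 1.60² + 0.85² + 1.07² = 5.7043
Covariances σ_ij = r_ij · s_i · s_j:
  σ(Q1,Q2) = 0.12 × 1.13 × 1.60 = 0.2170
  σ(Q1,Q3) = 0.19 × 1.13 × 0.85 = 0.1825
  σ(Q1,Q4) = 0.30 × 1.13 × 1.07 = 0.3627
  σ(Q2,Q3) = 0.03 × 1.60 × 0.85 = 0.0408
  σ(Q2,Q4) = 0.06 × 1.60 × 1.07 = 0.1027
  σ(Q3,Q4) = 0.28 × 0.85 × 1.07 = 0.2547
σ²_T = Σσ²ᵢ + 2·Σσ_ij = 5.7043 + 2 × 1.1604 = 8.0251
α = (4/3)·(1 − 5.7043/8.0251) = 0.386

coefficient alpha = 0.386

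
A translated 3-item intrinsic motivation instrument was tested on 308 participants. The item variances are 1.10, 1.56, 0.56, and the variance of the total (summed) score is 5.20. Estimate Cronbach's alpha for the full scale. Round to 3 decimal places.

Σσ²ᵢ = 1.10 + 1.56 + 0.56 = 3.22
α = (k/(k−1))·(1 − Σσ²ᵢ/σ²_T) = (3/2)·(1 − 3.22/5.20) = 0.571

Cronbach's alpha = 0.571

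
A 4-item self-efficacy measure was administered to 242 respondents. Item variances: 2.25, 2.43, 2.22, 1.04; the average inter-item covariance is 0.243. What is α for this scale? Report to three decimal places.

sum of item variances = 2.25 + 2.43 + 2.22 + 1.04 = 7.94
Sum of the 6 distinct covariances = 6 × 0.243 = 1.458
σ²_total = sum of item variances + 2·Σcov = 7.94 + 2 × 1.458 = 10.856
α = (4/3)·(1 − 7.94/10.856) = 0.358

α = 0.358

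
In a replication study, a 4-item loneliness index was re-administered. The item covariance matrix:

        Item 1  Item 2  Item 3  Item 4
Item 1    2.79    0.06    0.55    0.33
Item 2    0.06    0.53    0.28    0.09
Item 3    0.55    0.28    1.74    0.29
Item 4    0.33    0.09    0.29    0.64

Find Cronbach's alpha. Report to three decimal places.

α = 0.479

sum of item variances = 2.79 + 0.53 + 1.74 + 0.64 = 5.70
Sum of off-diagonal covariances = 1.60
total variance = 5.70 + 2 × 1.60 = 8.90
α = (k/(k−1))·(1 − sum of item variances/total variance) = (4/3)·(1 − 5.70/8.90) = 0.479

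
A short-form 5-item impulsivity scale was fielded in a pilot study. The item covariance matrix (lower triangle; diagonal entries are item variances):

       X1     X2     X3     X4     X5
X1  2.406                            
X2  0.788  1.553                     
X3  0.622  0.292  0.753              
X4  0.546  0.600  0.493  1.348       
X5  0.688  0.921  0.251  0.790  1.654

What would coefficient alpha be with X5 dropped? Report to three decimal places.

Remaining items: X1, X2, X3, X4 (k = 4).
Σσᵢ² = 2.406 + 1.553 + 0.753 + 1.348 = 6.060
Var(T) = 6.060 + 2 × 3.341 = 12.742
α (item deleted) = (4/3)·(1 − 6.060/12.742) = 0.699

coefficient alpha = 0.699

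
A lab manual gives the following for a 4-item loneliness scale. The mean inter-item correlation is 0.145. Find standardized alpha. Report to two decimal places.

Standardized α = k·r̄ / (1 + (k−1)·r̄) = 4 × 0.145 / (1 + 3 × 0.145)
  = 0.5800 / 1.4350 = 0.40

α = 0.40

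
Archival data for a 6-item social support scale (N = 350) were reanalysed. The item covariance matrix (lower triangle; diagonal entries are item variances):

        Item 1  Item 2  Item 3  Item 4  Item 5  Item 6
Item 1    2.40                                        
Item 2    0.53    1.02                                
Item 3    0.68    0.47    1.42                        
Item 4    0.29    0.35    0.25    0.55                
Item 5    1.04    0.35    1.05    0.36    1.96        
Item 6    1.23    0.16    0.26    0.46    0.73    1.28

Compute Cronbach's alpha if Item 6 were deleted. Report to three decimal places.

Remaining items: Item 1, Item 2, Item 3, Item 4, Item 5 (k = 5).
Σσᵢ² = 2.40 + 1.02 + 1.42 + 0.55 + 1.96 = 7.35
σ²_total = 7.35 + 2 × 5.37 = 18.09
α (item deleted) = (5/4)·(1 − 7.35/18.09) = 0.742

Cronbach's alpha = 0.742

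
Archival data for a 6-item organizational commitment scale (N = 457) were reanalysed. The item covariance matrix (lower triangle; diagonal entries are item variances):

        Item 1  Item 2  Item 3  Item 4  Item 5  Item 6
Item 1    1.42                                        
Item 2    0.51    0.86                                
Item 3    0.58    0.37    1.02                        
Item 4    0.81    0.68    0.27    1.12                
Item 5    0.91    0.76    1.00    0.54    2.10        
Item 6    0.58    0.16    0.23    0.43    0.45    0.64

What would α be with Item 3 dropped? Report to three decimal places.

α = 0.819

Remaining items: Item 1, Item 2, Item 4, Item 5, Item 6 (k = 5).
Σσ²ᵢ = 1.42 + 0.86 + 1.12 + 2.10 + 0.64 = 6.14
σ²_total = 6.14 + 2 × 5.83 = 17.80
α (item deleted) = (5/4)·(1 − 6.14/17.80) = 0.819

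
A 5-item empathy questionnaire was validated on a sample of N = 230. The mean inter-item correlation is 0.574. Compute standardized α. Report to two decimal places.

standardized α = 0.87

Standardized α = k·r̄ / (1 + (k−1)·r̄) = 5 × 0.574 / (1 + 4 × 0.574)
  = 2.8700 / 3.2960 = 0.87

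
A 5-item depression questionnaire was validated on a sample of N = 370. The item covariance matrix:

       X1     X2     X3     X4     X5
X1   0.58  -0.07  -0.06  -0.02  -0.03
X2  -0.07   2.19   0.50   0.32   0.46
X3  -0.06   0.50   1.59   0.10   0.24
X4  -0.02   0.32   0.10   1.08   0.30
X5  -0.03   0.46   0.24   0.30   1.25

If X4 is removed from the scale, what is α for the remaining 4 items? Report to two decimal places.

α = 0.36

Remaining items: X1, X2, X3, X5 (k = 4).
sum of item variances = 0.58 + 2.19 + 1.59 + 1.25 = 5.61
Var(T) = 5.61 + 2 × 1.04 = 7.69
α (item deleted) = (4/3)·(1 − 5.61/7.69) = 0.36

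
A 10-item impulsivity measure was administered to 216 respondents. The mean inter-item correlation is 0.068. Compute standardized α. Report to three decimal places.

α = 0.422

Standardized α = k·r̄ / (1 + (k−1)·r̄) = 10 × 0.068 / (1 + 9 × 0.068)
  = 0.6800 / 1.6120 = 0.422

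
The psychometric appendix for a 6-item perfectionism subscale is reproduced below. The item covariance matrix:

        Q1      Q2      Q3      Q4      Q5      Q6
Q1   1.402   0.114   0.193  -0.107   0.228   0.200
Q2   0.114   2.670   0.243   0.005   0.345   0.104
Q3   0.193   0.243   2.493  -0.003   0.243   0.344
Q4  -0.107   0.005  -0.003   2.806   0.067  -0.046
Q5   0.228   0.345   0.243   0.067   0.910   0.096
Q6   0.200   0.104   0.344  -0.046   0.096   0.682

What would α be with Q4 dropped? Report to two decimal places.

α = 0.43

Remaining items: Q1, Q2, Q3, Q5, Q6 (k = 5).
sum of item variances = 1.402 + 2.670 + 2.493 + 0.910 + 0.682 = 8.157
Var(T) = 8.157 + 2 × 2.110 = 12.377
α (item deleted) = (5/4)·(1 − 8.157/12.377) = 0.43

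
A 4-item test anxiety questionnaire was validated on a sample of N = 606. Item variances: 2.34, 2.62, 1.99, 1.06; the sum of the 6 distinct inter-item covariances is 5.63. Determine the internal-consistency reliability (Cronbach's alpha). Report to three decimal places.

α = 0.779

Σσᵢ² = 2.34 + 2.62 + 1.99 + 1.06 = 8.01
Sum of distinct covariances = 5.63
σ²_T = Σσᵢ² + 2·Σcov = 8.01 + 2 × 5.63 = 19.27
α = (4/3)·(1 − 8.01/19.27) = 0.779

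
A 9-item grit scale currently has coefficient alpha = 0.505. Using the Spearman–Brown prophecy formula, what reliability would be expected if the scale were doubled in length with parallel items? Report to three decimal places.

Length factor m = 2
α' = m·α / (1 + (m−1)·α)
   = 2 × 0.505 / (1 + (2 − 1) × 0.505)
   = 1.0100 / 1.5050 = 0.671

predicted reliability = 0.671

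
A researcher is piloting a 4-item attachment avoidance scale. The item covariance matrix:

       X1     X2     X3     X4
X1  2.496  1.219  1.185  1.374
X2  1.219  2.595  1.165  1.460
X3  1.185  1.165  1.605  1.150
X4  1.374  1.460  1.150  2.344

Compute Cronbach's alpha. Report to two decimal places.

ΣVar(i) = 2.496 + 2.595 + 1.605 + 2.344 = 9.040
Sum of off-diagonal covariances = 7.553
total variance = 9.040 + 2 × 7.553 = 24.146
α = (k/(k−1))·(1 − ΣVar(i)/total variance) = (4/3)·(1 − 9.040/24.146) = 0.83

α = 0.83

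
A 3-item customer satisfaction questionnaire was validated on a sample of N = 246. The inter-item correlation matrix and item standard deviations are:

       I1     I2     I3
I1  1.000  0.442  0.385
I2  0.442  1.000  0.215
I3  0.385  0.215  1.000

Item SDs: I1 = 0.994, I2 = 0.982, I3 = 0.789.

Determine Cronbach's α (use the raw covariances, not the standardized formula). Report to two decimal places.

Cronbach's α = 0.62

Σσ²ᵢ = 0.994² + 0.982² + 0.789² = 2.5749
Covariances σ_ij = r_ij · s_i · s_j:
  σ(I1,I2) = 0.442 × 0.994 × 0.982 = 0.4314
  σ(I1,I3) = 0.385 × 0.994 × 0.789 = 0.3019
  σ(I2,I3) = 0.215 × 0.982 × 0.789 = 0.1666
σ²_T = Σσ²ᵢ + 2·Σσ_ij = 2.5749 + 2 × 0.8999 = 4.3747
α = (3/2)·(1 − 2.5749/4.3747) = 0.62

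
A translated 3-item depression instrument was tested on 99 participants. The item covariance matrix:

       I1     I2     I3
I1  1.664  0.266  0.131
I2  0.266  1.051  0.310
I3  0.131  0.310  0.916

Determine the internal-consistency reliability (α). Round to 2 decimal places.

Σσᵢ² = 1.664 + 1.051 + 0.916 = 3.631
Σ_{i<j} σ_ij = 0.707
total variance = 3.631 + 2 × 0.707 = 5.045
α = (k/(k−1))·(1 − Σσᵢ²/total variance) = (3/2)·(1 − 3.631/5.045) = 0.42

α = 0.42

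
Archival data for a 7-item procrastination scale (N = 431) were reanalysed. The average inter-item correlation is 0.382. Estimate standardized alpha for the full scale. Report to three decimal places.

Standardized α = k·r̄ / (1 + (k−1)·r̄) = 7 × 0.382 / (1 + 6 × 0.382)
  = 2.6740 / 3.2920 = 0.812

α = 0.812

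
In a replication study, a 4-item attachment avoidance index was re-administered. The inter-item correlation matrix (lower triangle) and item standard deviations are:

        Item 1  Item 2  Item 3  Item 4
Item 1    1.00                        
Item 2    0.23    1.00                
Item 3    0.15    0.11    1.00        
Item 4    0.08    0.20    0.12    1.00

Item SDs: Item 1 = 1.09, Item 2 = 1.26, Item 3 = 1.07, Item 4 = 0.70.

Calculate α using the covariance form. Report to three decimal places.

α = 0.406

Σσ²ᵢ = 1.09² + 1.26² + 1.07² + 0.70² = 4.4106
Covariances σ_ij = r_ij · s_i · s_j:
  σ(Item 1,Item 2) = 0.23 × 1.09 × 1.26 = 0.3159
  σ(Item 1,Item 3) = 0.15 × 1.09 × 1.07 = 0.1749
  σ(Item 1,Item 4) = 0.08 × 1.09 × 0.70 = 0.0610
  σ(Item 2,Item 3) = 0.11 × 1.26 × 1.07 = 0.1483
  σ(Item 2,Item 4) = 0.20 × 1.26 × 0.70 = 0.1764
  σ(Item 3,Item 4) = 0.12 × 1.07 × 0.70 = 0.0899
σ²_T = Σσ²ᵢ + 2·Σσ_ij = 4.4106 + 2 × 0.9664 = 6.3434
α = (4/3)·(1 − 4.4106/6.3434) = 0.406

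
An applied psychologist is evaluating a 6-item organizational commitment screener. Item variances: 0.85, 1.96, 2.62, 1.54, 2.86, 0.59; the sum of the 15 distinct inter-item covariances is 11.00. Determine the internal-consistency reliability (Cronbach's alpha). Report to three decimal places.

ΣVar(i) = 0.85 + 1.96 + 2.62 + 1.54 + 2.86 + 0.59 = 10.42
Sum of distinct covariances = 11.00
Var(T) = ΣVar(i) + 2·Σcov = 10.42 + 2 × 11.00 = 32.42
α = (6/5)·(1 − 10.42/32.42) = 0.814

Cronbach's alpha = 0.814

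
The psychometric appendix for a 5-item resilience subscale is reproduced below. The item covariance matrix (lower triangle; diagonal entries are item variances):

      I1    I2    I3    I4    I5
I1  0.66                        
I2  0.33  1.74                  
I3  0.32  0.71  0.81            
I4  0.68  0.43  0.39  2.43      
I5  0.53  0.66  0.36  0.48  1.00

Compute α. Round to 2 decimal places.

ΣVar(i) = 0.66 + 1.74 + 0.81 + 2.43 + 1.00 = 6.64
Sum of off-diagonal covariances = 4.89
σ²_T = 6.64 + 2 × 4.89 = 16.42
α = (k/(k−1))·(1 − ΣVar(i)/σ²_T) = (5/4)·(1 − 6.64/16.42) = 0.74

α = 0.74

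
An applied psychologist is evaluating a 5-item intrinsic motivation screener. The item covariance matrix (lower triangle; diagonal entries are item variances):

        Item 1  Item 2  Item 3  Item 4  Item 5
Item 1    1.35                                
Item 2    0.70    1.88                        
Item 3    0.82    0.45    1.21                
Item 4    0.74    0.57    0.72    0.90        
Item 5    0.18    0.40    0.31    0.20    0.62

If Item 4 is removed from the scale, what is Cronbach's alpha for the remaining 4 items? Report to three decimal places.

Remaining items: Item 1, Item 2, Item 3, Item 5 (k = 4).
ΣVar(i) = 1.35 + 1.88 + 1.21 + 0.62 = 5.06
σ²_T = 5.06 + 2 × 2.86 = 10.78
α (item deleted) = (4/3)·(1 − 5.06/10.78) = 0.707

Cronbach's alpha = 0.707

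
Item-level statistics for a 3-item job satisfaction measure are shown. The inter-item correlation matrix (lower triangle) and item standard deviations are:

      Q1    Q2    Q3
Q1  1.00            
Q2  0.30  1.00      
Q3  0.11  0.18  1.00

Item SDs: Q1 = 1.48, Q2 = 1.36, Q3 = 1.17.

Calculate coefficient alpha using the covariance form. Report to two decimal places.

Σσ²ᵢ = 1.48² + 1.36² + 1.17² = 5.4089
Covariances σ_ij = r_ij · s_i · s_j:
  σ(Q1,Q2) = 0.30 × 1.48 × 1.36 = 0.6038
  σ(Q1,Q3) = 0.11 × 1.48 × 1.17 = 0.1905
  σ(Q2,Q3) = 0.18 × 1.36 × 1.17 = 0.2864
σ²_T = Σσ²ᵢ + 2·Σσ_ij = 5.4089 + 2 × 1.0807 = 7.5703
α = (3/2)·(1 − 5.4089/7.5703) = 0.43

α = 0.43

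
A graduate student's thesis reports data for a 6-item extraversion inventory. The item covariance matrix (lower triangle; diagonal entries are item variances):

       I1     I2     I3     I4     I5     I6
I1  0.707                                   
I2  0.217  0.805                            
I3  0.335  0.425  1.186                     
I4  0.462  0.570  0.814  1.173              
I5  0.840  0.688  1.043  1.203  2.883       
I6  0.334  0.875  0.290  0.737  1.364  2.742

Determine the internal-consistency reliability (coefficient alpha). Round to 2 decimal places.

Σσ²ᵢ = 0.707 + 0.805 + 1.186 + 1.173 + 2.883 + 2.742 = 9.496
Σ_{i<j} σ_ij = 10.197
σ²_total = 9.496 + 2 × 10.197 = 29.890
α = (k/(k−1))·(1 − Σσ²ᵢ/σ²_total) = (6/5)·(1 − 9.496/29.890) = 0.82

α = 0.82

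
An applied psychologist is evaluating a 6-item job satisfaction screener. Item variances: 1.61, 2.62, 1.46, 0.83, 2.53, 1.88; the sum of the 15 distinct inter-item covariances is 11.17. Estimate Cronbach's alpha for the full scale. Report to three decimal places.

α = 0.806

Σσ²ᵢ = 1.61 + 2.62 + 1.46 + 0.83 + 2.53 + 1.88 = 10.93
Sum of distinct covariances = 11.17
σ²_total = Σσ²ᵢ + 2·Σcov = 10.93 + 2 × 11.17 = 33.27
α = (6/5)·(1 − 10.93/33.27) = 0.806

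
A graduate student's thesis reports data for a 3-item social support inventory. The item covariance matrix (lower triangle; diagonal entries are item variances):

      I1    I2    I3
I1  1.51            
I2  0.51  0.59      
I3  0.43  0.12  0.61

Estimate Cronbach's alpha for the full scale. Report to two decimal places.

α = 0.66

sum of item variances = 1.51 + 0.59 + 0.61 = 2.71
Sum of the distinct covariances = 1.06
σ²_total = 2.71 + 2 × 1.06 = 4.83
α = (k/(k−1))·(1 − sum of item variances/σ²_total) = (3/2)·(1 − 2.71/4.83) = 0.66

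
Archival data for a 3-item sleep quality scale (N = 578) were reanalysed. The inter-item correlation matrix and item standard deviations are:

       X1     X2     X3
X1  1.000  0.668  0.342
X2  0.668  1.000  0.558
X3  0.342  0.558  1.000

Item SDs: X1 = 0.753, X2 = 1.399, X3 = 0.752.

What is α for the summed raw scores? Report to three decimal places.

α = 0.735

Σσ²ᵢ = 0.753² + 1.399² + 0.752² = 3.0897
Covariances σ_ij = r_ij · s_i · s_j:
  σ(X1,X2) = 0.668 × 0.753 × 1.399 = 0.7037
  σ(X1,X3) = 0.342 × 0.753 × 0.752 = 0.1937
  σ(X2,X3) = 0.558 × 1.399 × 0.752 = 0.5870
σ²_T = Σσ²ᵢ + 2·Σσ_ij = 3.0897 + 2 × 1.4844 = 6.0585
α = (3/2)·(1 − 3.0897/6.0585) = 0.735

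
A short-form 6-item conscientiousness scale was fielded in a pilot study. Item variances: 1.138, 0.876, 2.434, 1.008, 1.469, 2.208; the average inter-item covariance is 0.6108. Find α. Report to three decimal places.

Σσᵢ² = 1.138 + 0.876 + 2.434 + 1.008 + 1.469 + 2.208 = 9.133
Sum of the 15 distinct covariances = 15 × 0.6108 = 9.1620
Var(T) = Σσᵢ² + 2·Σcov = 9.133 + 2 × 9.1620 = 27.4570
α = (6/5)·(1 − 9.133/27.4570) = 0.801

α = 0.801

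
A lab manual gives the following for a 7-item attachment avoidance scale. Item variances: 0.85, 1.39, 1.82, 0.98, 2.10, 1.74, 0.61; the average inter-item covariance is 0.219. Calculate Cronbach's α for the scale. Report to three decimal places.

Σσ²ᵢ = 0.85 + 1.39 + 1.82 + 0.98 + 2.10 + 1.74 + 0.61 = 9.49
Sum of the 21 distinct covariances = 21 × 0.219 = 4.599
σ²_T = Σσ²ᵢ + 2·Σcov = 9.49 + 2 × 4.599 = 18.688
α = (7/6)·(1 − 9.49/18.688) = 0.574

α = 0.574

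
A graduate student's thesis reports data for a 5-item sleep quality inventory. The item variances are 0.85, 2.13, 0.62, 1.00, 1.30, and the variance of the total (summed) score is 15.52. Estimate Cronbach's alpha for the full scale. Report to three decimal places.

Σσ²ᵢ = 0.85 + 2.13 + 0.62 + 1.00 + 1.30 = 5.90
α = (k/(k−1))·(1 − Σσ²ᵢ/σ²_total) = (5/4)·(1 − 5.90/15.52) = 0.775

α = 0.775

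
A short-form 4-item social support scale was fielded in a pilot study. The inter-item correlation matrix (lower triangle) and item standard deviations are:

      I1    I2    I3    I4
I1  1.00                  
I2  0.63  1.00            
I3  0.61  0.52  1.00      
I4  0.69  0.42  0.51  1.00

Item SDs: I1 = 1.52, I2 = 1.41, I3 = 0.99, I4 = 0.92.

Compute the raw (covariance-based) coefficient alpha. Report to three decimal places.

α = 0.825

Σσ²ᵢ = 1.52² + 1.41² + 0.99² + 0.92² = 6.1250
Covariances σ_ij = r_ij · s_i · s_j:
  σ(I1,I2) = 0.63 × 1.52 × 1.41 = 1.3502
  σ(I1,I3) = 0.61 × 1.52 × 0.99 = 0.9179
  σ(I1,I4) = 0.69 × 1.52 × 0.92 = 0.9649
  σ(I2,I3) = 0.52 × 1.41 × 0.99 = 0.7259
  σ(I2,I4) = 0.42 × 1.41 × 0.92 = 0.5448
  σ(I3,I4) = 0.51 × 0.99 × 0.92 = 0.4645
σ²_T = Σσ²ᵢ + 2·Σσ_ij = 6.1250 + 2 × 4.9682 = 16.0614
α = (4/3)·(1 − 6.1250/16.0614) = 0.825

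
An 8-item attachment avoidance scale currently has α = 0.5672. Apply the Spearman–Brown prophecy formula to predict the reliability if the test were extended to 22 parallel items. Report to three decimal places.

Length factor m = 22/8 = 2.7500
α' = m·α / (1 + (m−1)·α)
   = 22/8 × 0.5672 / (1 + (22/8 − 1) × 0.5672)
   = 1.5598 / 1.9926 = 0.783

predicted reliability = 0.783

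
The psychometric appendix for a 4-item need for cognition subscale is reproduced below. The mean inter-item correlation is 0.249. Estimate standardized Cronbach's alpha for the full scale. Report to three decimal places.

α = 0.570

Standardized α = k·r̄ / (1 + (k−1)·r̄) = 4 × 0.249 / (1 + 3 × 0.249)
  = 0.9960 / 1.7470 = 0.570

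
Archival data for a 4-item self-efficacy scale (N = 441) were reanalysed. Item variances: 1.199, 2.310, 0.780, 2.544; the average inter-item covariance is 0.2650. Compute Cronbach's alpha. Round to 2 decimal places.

sum of item variances = 1.199 + 2.310 + 0.780 + 2.544 = 6.833
Sum of the 6 distinct covariances = 6 × 0.2650 = 1.5900
Var(T) = sum of item variances + 2·Σcov = 6.833 + 2 × 1.5900 = 10.0130
α = (4/3)·(1 − 6.833/10.0130) = 0.42

Cronbach's alpha = 0.42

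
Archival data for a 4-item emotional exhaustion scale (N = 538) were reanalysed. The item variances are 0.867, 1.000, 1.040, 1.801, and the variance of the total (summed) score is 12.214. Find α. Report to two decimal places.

ΣVar(i) = 0.867 + 1.000 + 1.040 + 1.801 = 4.708
α = (k/(k−1))·(1 − ΣVar(i)/σ²_total) = (4/3)·(1 − 4.708/12.214) = 0.82

α = 0.82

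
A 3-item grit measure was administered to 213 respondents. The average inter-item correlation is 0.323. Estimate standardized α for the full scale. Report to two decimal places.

standardized α = 0.59

Standardized α = k·r̄ / (1 + (k−1)·r̄) = 3 × 0.323 / (1 + 2 × 0.323)
  = 0.9690 / 1.6460 = 0.59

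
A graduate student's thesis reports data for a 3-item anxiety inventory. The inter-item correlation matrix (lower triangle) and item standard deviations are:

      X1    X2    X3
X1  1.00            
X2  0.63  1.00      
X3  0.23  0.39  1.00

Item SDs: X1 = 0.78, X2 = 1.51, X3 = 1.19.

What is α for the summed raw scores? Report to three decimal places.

Σσ²ᵢ = 0.78² + 1.51² + 1.19² = 4.3046
Covariances σ_ij = r_ij · s_i · s_j:
  σ(X1,X2) = 0.63 × 0.78 × 1.51 = 0.7420
  σ(X1,X3) = 0.23 × 0.78 × 1.19 = 0.2135
  σ(X2,X3) = 0.39 × 1.51 × 1.19 = 0.7008
σ²_T = Σσ²ᵢ + 2·Σσ_ij = 4.3046 + 2 × 1.6563 = 7.6172
α = (3/2)·(1 − 4.3046/7.6172) = 0.652

α = 0.652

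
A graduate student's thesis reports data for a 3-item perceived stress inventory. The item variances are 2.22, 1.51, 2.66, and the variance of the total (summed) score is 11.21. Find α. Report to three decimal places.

α = 0.645

Σσ²ᵢ = 2.22 + 1.51 + 2.66 = 6.39
α = (k/(k−1))·(1 − Σσ²ᵢ/Var(T)) = (3/2)·(1 − 6.39/11.21) = 0.645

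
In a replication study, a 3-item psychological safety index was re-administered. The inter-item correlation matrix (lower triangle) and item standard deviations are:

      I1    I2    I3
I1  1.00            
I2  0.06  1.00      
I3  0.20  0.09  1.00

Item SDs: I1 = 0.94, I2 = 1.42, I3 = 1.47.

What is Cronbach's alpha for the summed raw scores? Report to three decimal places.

Cronbach's alpha = 0.266

Σσ²ᵢ = 0.94² + 1.42² + 1.47² = 5.0609
Covariances σ_ij = r_ij · s_i · s_j:
  σ(I1,I2) = 0.06 × 0.94 × 1.42 = 0.0801
  σ(I1,I3) = 0.20 × 0.94 × 1.47 = 0.2764
  σ(I2,I3) = 0.09 × 1.42 × 1.47 = 0.1879
σ²_T = Σσ²ᵢ + 2·Σσ_ij = 5.0609 + 2 × 0.5444 = 6.1497
α = (3/2)·(1 − 5.0609/6.1497) = 0.266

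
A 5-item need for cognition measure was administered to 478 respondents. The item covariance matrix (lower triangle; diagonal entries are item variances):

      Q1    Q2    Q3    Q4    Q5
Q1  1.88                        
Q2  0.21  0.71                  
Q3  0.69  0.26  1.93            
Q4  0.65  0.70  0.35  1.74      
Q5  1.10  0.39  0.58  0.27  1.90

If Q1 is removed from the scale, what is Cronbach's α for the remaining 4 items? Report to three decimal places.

Remaining items: Q2, Q3, Q4, Q5 (k = 4).
Σσᵢ² = 0.71 + 1.93 + 1.74 + 1.90 = 6.28
Var(T) = 6.28 + 2 × 2.55 = 11.38
α (item deleted) = (4/3)·(1 − 6.28/11.38) = 0.598

Cronbach's α = 0.598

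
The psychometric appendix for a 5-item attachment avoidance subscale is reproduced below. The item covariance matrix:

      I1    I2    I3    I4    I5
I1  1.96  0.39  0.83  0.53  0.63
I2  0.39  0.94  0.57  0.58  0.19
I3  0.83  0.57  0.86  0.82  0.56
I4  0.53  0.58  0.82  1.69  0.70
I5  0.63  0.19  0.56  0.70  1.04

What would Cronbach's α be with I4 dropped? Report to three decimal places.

α = 0.759

Remaining items: I1, I2, I3, I5 (k = 4).
ΣVar(i) = 1.96 + 0.94 + 0.86 + 1.04 = 4.80
Var(T) = 4.80 + 2 × 3.17 = 11.14
α (item deleted) = (4/3)·(1 − 4.80/11.14) = 0.759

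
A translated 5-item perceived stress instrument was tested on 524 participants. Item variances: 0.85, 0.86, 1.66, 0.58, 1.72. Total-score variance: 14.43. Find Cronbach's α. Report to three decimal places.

α = 0.759

sum of item variances = 0.85 + 0.86 + 1.66 + 0.58 + 1.72 = 5.67
α = (k/(k−1))·(1 − sum of item variances/Var(T)) = (5/4)·(1 − 5.67/14.43) = 0.759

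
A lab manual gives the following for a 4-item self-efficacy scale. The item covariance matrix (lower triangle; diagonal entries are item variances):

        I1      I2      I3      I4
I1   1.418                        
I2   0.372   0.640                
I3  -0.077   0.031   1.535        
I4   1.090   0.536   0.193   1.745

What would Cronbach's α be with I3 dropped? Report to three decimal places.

α = 0.769

Remaining items: I1, I2, I4 (k = 3).
Σσ²ᵢ = 1.418 + 0.640 + 1.745 = 3.803
total variance = 3.803 + 2 × 1.998 = 7.799
α (item deleted) = (3/2)·(1 − 3.803/7.799) = 0.769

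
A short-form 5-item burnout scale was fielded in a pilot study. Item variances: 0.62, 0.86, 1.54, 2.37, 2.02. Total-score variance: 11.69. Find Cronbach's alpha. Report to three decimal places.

Cronbach's alpha = 0.458

sum of item variances = 0.62 + 0.86 + 1.54 + 2.37 + 2.02 = 7.41
α = (k/(k−1))·(1 − sum of item variances/Var(T)) = (5/4)·(1 − 7.41/11.69) = 0.458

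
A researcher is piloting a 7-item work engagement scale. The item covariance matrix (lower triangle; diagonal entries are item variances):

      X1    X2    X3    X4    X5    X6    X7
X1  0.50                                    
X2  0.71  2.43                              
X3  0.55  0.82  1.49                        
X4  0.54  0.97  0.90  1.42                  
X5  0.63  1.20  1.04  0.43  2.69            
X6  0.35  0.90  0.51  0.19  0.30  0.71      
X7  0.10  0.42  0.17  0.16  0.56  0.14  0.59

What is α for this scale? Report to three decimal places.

α = 0.819

Σσ²ᵢ = 0.50 + 2.43 + 1.49 + 1.42 + 2.69 + 0.71 + 0.59 = 9.83
Sum of off-diagonal covariances = 11.59
σ²_T = 9.83 + 2 × 11.59 = 33.01
α = (k/(k−1))·(1 − Σσ²ᵢ/σ²_T) = (7/6)·(1 − 9.83/33.01) = 0.819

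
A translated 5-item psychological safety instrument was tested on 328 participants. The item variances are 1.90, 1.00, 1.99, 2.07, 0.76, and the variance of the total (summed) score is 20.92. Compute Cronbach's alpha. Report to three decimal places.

Σσᵢ² = 1.90 + 1.00 + 1.99 + 2.07 + 0.76 = 7.72
α = (k/(k−1))·(1 − Σσᵢ²/σ²_T) = (5/4)·(1 − 7.72/20.92) = 0.789

α = 0.789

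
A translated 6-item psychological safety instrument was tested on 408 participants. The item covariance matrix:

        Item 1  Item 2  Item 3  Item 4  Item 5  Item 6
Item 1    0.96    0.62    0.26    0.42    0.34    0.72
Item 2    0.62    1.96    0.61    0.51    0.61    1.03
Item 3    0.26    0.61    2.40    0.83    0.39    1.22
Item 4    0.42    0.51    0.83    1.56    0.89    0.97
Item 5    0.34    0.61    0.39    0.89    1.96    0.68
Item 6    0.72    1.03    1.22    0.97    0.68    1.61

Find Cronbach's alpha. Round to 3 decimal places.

Cronbach's alpha = 0.791

sum of item variances = 0.96 + 1.96 + 2.40 + 1.56 + 1.96 + 1.61 = 10.45
Sum of the distinct covariances = 10.10
total variance = 10.45 + 2 × 10.10 = 30.65
α = (k/(k−1))·(1 − sum of item variances/total variance) = (6/5)·(1 − 10.45/30.65) = 0.791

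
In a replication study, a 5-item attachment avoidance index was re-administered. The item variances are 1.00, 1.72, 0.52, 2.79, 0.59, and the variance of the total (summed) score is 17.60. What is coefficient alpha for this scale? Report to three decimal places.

Σσ²ᵢ = 1.00 + 1.72 + 0.52 + 2.79 + 0.59 = 6.62
α = (k/(k−1))·(1 − Σσ²ᵢ/σ²_T) = (5/4)·(1 − 6.62/17.60) = 0.780

coefficient alpha = 0.780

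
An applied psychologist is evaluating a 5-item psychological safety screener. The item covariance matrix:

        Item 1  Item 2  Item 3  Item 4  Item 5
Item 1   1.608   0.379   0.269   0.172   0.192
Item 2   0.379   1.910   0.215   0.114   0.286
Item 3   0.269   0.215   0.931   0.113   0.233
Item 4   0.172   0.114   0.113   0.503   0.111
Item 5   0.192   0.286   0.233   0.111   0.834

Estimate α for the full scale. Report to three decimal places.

Σσᵢ² = 1.608 + 1.910 + 0.931 + 0.503 + 0.834 = 5.786
Sum of the distinct covariances = 2.084
total variance = 5.786 + 2 × 2.084 = 9.954
α = (k/(k−1))·(1 − Σσᵢ²/total variance) = (5/4)·(1 − 5.786/9.954) = 0.523

α = 0.523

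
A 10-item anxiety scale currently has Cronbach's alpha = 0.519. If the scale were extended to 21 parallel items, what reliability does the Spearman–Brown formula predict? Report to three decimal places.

predicted reliability = 0.694

Length factor m = 21/10 = 2.1000
α' = m·α / (1 + (m−1)·α)
   = 21/10 × 0.519 / (1 + (21/10 − 1) × 0.519)
   = 1.0899 / 1.5709 = 0.694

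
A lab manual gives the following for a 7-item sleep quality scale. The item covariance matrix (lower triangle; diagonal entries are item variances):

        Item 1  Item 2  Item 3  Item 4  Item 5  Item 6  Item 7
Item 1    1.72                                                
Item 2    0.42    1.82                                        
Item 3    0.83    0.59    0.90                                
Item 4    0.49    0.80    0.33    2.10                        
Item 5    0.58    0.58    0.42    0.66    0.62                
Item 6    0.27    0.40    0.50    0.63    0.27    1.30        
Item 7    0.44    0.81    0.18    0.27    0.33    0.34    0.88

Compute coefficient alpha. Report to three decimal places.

coefficient alpha = 0.799

ΣVar(i) = 1.72 + 1.82 + 0.90 + 2.10 + 0.62 + 1.30 + 0.88 = 9.34
Sum of the distinct covariances = 10.14
σ²_T = 9.34 + 2 × 10.14 = 29.62
α = (k/(k−1))·(1 − ΣVar(i)/σ²_T) = (7/6)·(1 − 9.34/29.62) = 0.799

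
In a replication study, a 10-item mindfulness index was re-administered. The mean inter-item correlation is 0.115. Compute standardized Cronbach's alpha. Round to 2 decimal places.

Standardized α = k·r̄ / (1 + (k−1)·r̄) = 10 × 0.115 / (1 + 9 × 0.115)
  = 1.1500 / 2.0350 = 0.57

standardized Cronbach's alpha = 0.57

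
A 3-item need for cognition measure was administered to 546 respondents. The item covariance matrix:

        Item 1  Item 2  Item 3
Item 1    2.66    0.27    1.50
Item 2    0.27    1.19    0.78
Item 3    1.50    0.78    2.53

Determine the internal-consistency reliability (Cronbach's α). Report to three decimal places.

Cronbach's α = 0.666

sum of item variances = 2.66 + 1.19 + 2.53 = 6.38
Sum of the distinct covariances = 2.55
Var(T) = 6.38 + 2 × 2.55 = 11.48
α = (k/(k−1))·(1 − sum of item variances/Var(T)) = (3/2)·(1 − 6.38/11.48) = 0.666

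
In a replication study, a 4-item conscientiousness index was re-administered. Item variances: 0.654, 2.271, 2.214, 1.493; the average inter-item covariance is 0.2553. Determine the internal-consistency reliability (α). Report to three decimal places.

ΣVar(i) = 0.654 + 2.271 + 2.214 + 1.493 = 6.632
Sum of the 6 distinct covariances = 6 × 0.2553 = 1.5318
σ²_total = ΣVar(i) + 2·Σcov = 6.632 + 2 × 1.5318 = 9.6956
α = (4/3)·(1 − 6.632/9.6956) = 0.421

α = 0.421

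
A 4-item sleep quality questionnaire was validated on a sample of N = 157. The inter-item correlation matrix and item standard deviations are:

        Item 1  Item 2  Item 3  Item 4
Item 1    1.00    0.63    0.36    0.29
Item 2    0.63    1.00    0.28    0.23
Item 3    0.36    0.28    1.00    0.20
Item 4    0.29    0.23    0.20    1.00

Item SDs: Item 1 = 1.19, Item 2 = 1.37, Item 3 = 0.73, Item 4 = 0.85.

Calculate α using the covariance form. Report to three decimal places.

Σσ²ᵢ = 1.19² + 1.37² + 0.73² + 0.85² = 4.5484
Covariances σ_ij = r_ij · s_i · s_j:
  σ(Item 1,Item 2) = 0.63 × 1.19 × 1.37 = 1.0271
  σ(Item 1,Item 3) = 0.36 × 1.19 × 0.73 = 0.3127
  σ(Item 1,Item 4) = 0.29 × 1.19 × 0.85 = 0.2933
  σ(Item 2,Item 3) = 0.28 × 1.37 × 0.73 = 0.2800
  σ(Item 2,Item 4) = 0.23 × 1.37 × 0.85 = 0.2678
  σ(Item 3,Item 4) = 0.20 × 0.73 × 0.85 = 0.1241
σ²_T = Σσ²ᵢ + 2·Σσ_ij = 4.5484 + 2 × 2.3050 = 9.1584
α = (4/3)·(1 − 4.5484/9.1584) = 0.671

α = 0.671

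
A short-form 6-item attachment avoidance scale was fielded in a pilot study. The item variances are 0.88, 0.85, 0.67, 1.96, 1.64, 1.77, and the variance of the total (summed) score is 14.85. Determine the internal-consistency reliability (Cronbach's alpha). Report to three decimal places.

ΣVar(i) = 0.88 + 0.85 + 0.67 + 1.96 + 1.64 + 1.77 = 7.77
α = (k/(k−1))·(1 − ΣVar(i)/σ²_total) = (6/5)·(1 − 7.77/14.85) = 0.572

α = 0.572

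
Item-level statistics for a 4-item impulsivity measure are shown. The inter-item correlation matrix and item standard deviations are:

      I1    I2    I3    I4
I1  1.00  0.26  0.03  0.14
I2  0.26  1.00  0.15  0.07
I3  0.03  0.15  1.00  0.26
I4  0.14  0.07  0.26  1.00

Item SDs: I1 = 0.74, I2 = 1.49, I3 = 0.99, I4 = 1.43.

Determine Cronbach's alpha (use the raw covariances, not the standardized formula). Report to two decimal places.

Cronbach's alpha = 0.39

Σσ²ᵢ = 0.74² + 1.49² + 0.99² + 1.43² = 5.7927
Covariances σ_ij = r_ij · s_i · s_j:
  σ(I1,I2) = 0.26 × 0.74 × 1.49 = 0.2867
  σ(I1,I3) = 0.03 × 0.74 × 0.99 = 0.0220
  σ(I1,I4) = 0.14 × 0.74 × 1.43 = 0.1481
  σ(I2,I3) = 0.15 × 1.49 × 0.99 = 0.2213
  σ(I2,I4) = 0.07 × 1.49 × 1.43 = 0.1491
  σ(I3,I4) = 0.26 × 0.99 × 1.43 = 0.3681
σ²_T = Σσ²ᵢ + 2·Σσ_ij = 5.7927 + 2 × 1.1953 = 8.1833
α = (4/3)·(1 − 5.7927/8.1833) = 0.39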